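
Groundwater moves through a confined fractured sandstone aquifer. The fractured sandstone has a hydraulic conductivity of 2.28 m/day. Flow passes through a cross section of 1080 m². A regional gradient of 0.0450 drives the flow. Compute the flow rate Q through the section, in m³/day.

111

Hydraulic gradient i = 0.0450.
Darcy's law: Q = K · A · i = 2.280 × 1080 × 0.04500 = 110.8 m³/day.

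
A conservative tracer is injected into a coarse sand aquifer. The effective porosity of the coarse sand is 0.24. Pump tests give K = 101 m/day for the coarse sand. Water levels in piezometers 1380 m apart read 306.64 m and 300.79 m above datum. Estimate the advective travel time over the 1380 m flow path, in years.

Hydraulic gradient i = (306.64 − 300.79) / 1380 = 5.85 / 1380 = 0.004239.
Darcy flux q = K · i = 101.0 × 0.004239 = 0.4282 m/day.
Seepage velocity v = q / n_e = 0.4282 / 0.24 = 1.784 m/day.
Travel time t = L / v = 1380 / 1.784 = 773.6 days = 2.118 years.

2.12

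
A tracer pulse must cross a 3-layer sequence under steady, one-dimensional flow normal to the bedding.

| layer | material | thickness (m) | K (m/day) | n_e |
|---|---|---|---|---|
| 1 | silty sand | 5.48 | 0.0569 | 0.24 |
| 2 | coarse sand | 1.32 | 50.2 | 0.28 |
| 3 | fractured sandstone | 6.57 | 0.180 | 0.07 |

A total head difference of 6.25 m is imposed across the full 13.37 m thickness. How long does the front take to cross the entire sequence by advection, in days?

45.6

With flow normal to the layers, continuity requires the same specific discharge q through every layer.
Σ(b_i/K_i) = 5.48/0.0569 + 1.32/50.2 + 6.57/0.180 = 132.8 d.
q = Δh / Σ(b_i/K_i) = 6.25 / 132.8 = 0.04705 m/day.
In each layer the seepage velocity is v_i = q/n_i, so the layer transit time is t_i = b_i·n_i / q:
  layer 1 (silty sand): t_1 = 5.48 × 0.24 / 0.04705 = 27.95 d
  layer 2 (coarse sand): t_2 = 1.32 × 0.28 / 0.04705 = 7.855 d
  layer 3 (fractured sandstone): t_3 = 6.57 × 0.07 / 0.04705 = 9.775 d
Total t = Σ t_i = 45.58 days.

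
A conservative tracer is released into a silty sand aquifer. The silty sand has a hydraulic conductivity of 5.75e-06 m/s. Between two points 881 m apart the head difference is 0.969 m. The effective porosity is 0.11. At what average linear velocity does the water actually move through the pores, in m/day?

Convert K: 5.75e-06 m/s × 86400 = 0.4968 m/day.
Hydraulic gradient i = Δh / L = 0.969 / 881 = 0.001100.
Darcy flux q = K · i = 0.4968 × 0.001100 = 0.0005464 m/day.
Seepage velocity v = q / n_e = 0.0005464 / 0.11 = 0.004967 m/day.

0.00497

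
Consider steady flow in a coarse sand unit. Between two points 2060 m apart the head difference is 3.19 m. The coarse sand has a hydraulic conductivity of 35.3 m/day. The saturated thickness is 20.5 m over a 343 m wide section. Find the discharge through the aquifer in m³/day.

384

Cross-sectional area A = 343 × 20.5 = 7032 m².
Hydraulic gradient i = Δh / L = 3.19 / 2060 = 0.001549.
Darcy's law: Q = K · A · i = 35.30 × 7032 × 0.001549 = 384.4 m³/day.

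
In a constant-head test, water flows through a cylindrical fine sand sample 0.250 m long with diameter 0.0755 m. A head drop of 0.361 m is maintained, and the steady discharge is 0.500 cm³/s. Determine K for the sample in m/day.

Cross-sectional area A = π·(d/2)² = π × (0.0755/2)² = 0.004477 m².
Convert discharge: 0.500 cm³/s = 5.000e-07 m³/s.
Darcy's law rearranged: K = Q·L / (A·Δh) = 5.000e-07 × 0.250 / (0.004477 × 0.361) = 7.734e-05 m/s = 6.682 m/day.

6.68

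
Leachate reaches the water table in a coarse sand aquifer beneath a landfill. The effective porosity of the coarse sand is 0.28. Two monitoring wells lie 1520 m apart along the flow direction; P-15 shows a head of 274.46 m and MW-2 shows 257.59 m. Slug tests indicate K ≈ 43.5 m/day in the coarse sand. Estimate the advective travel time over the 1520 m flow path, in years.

Hydraulic gradient i = (274.46 − 257.59) / 1520 = 16.87 / 1520 = 0.01110.
Darcy flux q = K · i = 43.50 × 0.01110 = 0.4828 m/day.
Seepage velocity v = q / n_e = 0.4828 / 0.28 = 1.724 m/day.
Travel time t = L / v = 1520 / 1.724 = 881.5 days = 2.414 years.

2.41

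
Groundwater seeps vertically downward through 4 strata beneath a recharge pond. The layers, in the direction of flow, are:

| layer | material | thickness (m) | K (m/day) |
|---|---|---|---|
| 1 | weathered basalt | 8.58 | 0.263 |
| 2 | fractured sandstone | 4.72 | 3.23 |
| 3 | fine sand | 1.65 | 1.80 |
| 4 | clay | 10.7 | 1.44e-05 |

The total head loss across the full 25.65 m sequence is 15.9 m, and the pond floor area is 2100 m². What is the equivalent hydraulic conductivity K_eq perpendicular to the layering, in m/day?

Flow is perpendicular to layering, so the layers act in series and the equivalent K is the thickness-weighted harmonic mean.
Total thickness L = 8.58 + 4.72 + 1.65 + 10.7 = 25.65 m.
Σ(b_i/K_i) = 8.58/0.263 + 4.72/3.23 + 1.65/1.80 + 10.7/1.44e-05 = 7.431e+05 d.
K_eq = L / Σ(b_i/K_i) = 25.65 / 7.431e+05 = 3.452e-05 m/day.

3.45e-05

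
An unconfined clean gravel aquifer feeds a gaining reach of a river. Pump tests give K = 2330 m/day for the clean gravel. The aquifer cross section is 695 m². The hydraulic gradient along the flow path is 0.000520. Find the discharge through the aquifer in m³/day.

Hydraulic gradient i = 0.000520.
Darcy's law: Q = K · A · i = 2330 × 695.0 × 0.0005200 = 842.1 m³/day.

842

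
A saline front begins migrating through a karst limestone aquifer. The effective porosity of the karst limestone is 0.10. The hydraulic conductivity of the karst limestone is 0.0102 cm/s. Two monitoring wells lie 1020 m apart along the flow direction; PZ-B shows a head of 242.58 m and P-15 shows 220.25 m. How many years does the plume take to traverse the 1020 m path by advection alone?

1.45

Convert K: 0.0102 cm/s × 864 = 8.813 m/day.
Hydraulic gradient i = (242.58 − 220.25) / 1020 = 22.33 / 1020 = 0.02189.
Darcy flux q = K · i = 8.813 × 0.02189 = 0.1929 m/day.
Seepage velocity v = q / n_e = 0.1929 / 0.10 = 1.929 m/day.
Travel time t = L / v = 1020 / 1.929 = 528.7 days = 1.447 years.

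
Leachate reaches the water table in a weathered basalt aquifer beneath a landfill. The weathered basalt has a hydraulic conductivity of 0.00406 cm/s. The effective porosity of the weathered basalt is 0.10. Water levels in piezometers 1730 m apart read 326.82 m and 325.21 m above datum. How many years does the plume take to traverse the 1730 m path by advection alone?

145

Convert K: 0.00406 cm/s × 864 = 3.508 m/day.
Hydraulic gradient i = (326.82 − 325.21) / 1730 = 1.61 / 1730 = 0.0009306.
Darcy flux q = K · i = 3.508 × 0.0009306 = 0.003265 m/day.
Seepage velocity v = q / n_e = 0.003265 / 0.10 = 0.03265 m/day.
Travel time t = L / v = 1730 / 0.03265 = 52994 days = 145.1 years.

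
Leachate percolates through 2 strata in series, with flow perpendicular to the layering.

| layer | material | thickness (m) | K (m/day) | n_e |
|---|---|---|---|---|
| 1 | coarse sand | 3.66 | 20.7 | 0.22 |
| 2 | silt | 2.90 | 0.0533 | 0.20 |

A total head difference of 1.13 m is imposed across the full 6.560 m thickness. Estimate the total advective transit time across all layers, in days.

66.9

With flow normal to the layers, continuity requires the same specific discharge q through every layer.
Σ(b_i/K_i) = 3.66/20.7 + 2.90/0.0533 = 54.59 d.
q = Δh / Σ(b_i/K_i) = 1.13 / 54.59 = 0.02070 m/day.
In each layer the seepage velocity is v_i = q/n_i, so the layer transit time is t_i = b_i·n_i / q:
  layer 1 (coarse sand): t_1 = 3.66 × 0.22 / 0.02070 = 38.90 d
  layer 2 (silt): t_2 = 2.90 × 0.20 / 0.02070 = 28.02 d
Total t = Σ t_i = 66.91 days.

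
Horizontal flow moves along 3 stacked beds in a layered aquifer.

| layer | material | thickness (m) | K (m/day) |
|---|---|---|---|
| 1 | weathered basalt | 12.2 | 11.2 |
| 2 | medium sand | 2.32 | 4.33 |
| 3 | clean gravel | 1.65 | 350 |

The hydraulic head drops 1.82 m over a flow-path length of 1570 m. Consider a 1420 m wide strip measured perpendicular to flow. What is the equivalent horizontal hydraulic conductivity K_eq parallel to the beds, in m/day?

44.8

Flow is parallel to layering, so each bed carries its own Darcy discharge and the transmissivities add.
Σ(K_i·b_i) = 11.2×12.2 + 4.33×2.32 + 350×1.65 = 724.2 m²/day.
Total thickness b = 16.17 m, so K_eq = Σ(K_i·b_i)/b = 44.79 m/day.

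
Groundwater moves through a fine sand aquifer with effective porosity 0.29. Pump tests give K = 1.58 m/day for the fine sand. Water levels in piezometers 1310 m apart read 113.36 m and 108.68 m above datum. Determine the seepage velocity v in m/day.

Hydraulic gradient i = (113.36 − 108.68) / 1310 = 4.68 / 1310 = 0.003573.
Darcy flux q = K · i = 1.580 × 0.003573 = 0.005645 m/day.
Seepage velocity v = q / n_e = 0.005645 / 0.29 = 0.01946 m/day.

0.0195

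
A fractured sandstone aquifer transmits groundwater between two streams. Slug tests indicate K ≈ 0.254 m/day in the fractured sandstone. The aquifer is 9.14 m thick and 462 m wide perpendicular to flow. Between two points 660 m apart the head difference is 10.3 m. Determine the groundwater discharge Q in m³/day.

16.7

Cross-sectional area A = 462 × 9.14 = 4223 m².
Hydraulic gradient i = Δh / L = 10.3 / 660 = 0.01561.
Darcy's law: Q = K · A · i = 0.2540 × 4223 × 0.01561 = 16.74 m³/day.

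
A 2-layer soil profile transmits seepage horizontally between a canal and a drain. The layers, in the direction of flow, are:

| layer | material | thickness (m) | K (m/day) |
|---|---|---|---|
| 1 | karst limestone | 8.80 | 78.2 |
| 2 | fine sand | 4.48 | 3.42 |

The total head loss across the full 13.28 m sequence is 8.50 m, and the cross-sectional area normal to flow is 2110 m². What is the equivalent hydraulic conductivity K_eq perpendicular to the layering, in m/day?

Flow is perpendicular to layering, so the layers act in series and the equivalent K is the thickness-weighted harmonic mean.
Total thickness L = 8.80 + 4.48 = 13.28 m.
Σ(b_i/K_i) = 8.80/78.2 + 4.48/3.42 = 1.422 d.
K_eq = L / Σ(b_i/K_i) = 13.28 / 1.422 = 9.336 m/day.

9.34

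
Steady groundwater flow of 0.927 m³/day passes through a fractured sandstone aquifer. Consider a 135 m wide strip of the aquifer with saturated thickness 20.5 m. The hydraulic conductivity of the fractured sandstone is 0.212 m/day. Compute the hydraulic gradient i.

Cross-sectional area A = 135 × 20.5 = 2768 m².
From Q = K·A·i, i = Q / (K·A) = 0.927 / (0.2120 × 2768) = 0.001580.

0.00158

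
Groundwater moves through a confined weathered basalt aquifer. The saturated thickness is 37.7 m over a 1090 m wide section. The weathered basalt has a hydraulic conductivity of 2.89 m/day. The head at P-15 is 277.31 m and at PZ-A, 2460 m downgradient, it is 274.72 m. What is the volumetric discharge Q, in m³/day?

Cross-sectional area A = 1090 × 37.7 = 41093 m².
Hydraulic gradient i = (277.31 − 274.72) / 2460 = 2.59 / 2460 = 0.001053.
Darcy's law: Q = K · A · i = 2.890 × 41093 × 0.001053 = 125.0 m³/day.

125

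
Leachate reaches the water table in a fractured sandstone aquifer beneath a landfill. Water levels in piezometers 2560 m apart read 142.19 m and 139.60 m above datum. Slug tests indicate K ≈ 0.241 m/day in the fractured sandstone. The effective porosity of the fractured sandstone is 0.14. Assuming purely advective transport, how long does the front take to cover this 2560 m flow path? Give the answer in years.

4020

Hydraulic gradient i = (142.19 − 139.60) / 2560 = 2.59 / 2560 = 0.001012.
Darcy flux q = K · i = 0.2410 × 0.001012 = 0.0002438 m/day.
Seepage velocity v = q / n_e = 0.0002438 / 0.14 = 0.001742 m/day.
Travel time t = L / v = 2560 / 0.001742 = 1.470e+06 days = 4024 years.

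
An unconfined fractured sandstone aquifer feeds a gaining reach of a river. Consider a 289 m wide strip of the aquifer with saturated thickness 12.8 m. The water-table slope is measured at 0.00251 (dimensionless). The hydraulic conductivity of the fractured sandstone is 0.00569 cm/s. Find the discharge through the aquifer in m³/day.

Convert K: 0.00569 cm/s × 864 = 4.916 m/day.
Cross-sectional area A = 289 × 12.8 = 3699 m².
Hydraulic gradient i = 0.00251.
Darcy's law: Q = K · A · i = 4.916 × 3699 × 0.002510 = 45.65 m³/day.

45.6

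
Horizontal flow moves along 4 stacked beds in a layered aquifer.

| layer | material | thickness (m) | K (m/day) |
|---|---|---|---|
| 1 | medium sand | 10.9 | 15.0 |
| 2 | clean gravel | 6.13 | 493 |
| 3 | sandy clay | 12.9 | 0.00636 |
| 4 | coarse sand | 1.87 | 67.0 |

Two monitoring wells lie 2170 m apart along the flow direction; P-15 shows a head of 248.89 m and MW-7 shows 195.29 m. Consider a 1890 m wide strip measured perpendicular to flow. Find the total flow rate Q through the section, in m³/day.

Flow is parallel to layering, so each bed carries its own Darcy discharge and the transmissivities add.
Σ(K_i·b_i) = 15.0×10.9 + 493×6.13 + 0.00636×12.9 + 67.0×1.87 = 3311 m²/day.
Hydraulic gradient i = (248.89 − 195.29) / 2170 = 53.6 / 2170 = 0.02470.
Q = Σ(K_i·b_i) · W · i = 3311 × 1890 × 0.02470 = 1.546e+05 m³/day.

155000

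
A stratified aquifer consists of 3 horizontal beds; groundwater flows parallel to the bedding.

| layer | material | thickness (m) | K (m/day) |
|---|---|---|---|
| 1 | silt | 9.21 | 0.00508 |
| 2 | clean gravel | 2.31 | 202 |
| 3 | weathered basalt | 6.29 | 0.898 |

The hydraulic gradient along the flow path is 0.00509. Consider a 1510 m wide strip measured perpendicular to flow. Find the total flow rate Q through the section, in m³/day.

Flow is parallel to layering, so each bed carries its own Darcy discharge and the transmissivities add.
Σ(K_i·b_i) = 0.00508×9.21 + 202×2.31 + 0.898×6.29 = 472.3 m²/day.
Hydraulic gradient i = 0.00509.
Q = Σ(K_i·b_i) · W · i = 472.3 × 1510 × 0.005090 = 3630 m³/day.

3630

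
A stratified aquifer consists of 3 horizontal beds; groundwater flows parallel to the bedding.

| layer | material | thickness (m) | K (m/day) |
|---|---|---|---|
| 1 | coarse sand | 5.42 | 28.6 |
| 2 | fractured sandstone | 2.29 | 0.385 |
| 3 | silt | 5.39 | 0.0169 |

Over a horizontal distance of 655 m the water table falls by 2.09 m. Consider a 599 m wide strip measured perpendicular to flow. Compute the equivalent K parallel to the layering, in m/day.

Flow is parallel to layering, so each bed carries its own Darcy discharge and the transmissivities add.
Σ(K_i·b_i) = 28.6×5.42 + 0.385×2.29 + 0.0169×5.39 = 156.0 m²/day.
Total thickness b = 13.10 m, so K_eq = Σ(K_i·b_i)/b = 11.91 m/day.

11.9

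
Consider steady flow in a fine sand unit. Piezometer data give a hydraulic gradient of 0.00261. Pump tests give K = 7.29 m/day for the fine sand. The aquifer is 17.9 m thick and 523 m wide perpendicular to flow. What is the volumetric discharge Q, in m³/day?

178

Cross-sectional area A = 523 × 17.9 = 9362 m².
Hydraulic gradient i = 0.00261.
Darcy's law: Q = K · A · i = 7.290 × 9362 × 0.002610 = 178.1 m³/day.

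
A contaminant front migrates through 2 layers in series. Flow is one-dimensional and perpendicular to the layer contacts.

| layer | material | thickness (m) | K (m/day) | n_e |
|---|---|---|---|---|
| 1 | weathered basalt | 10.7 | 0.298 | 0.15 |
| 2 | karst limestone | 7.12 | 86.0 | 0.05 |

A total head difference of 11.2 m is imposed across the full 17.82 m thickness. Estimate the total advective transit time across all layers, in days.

6.30

With flow normal to the layers, continuity requires the same specific discharge q through every layer.
Σ(b_i/K_i) = 10.7/0.298 + 7.12/86.0 = 35.99 d.
q = Δh / Σ(b_i/K_i) = 11.2 / 35.99 = 0.3112 m/day.
In each layer the seepage velocity is v_i = q/n_i, so the layer transit time is t_i = b_i·n_i / q:
  layer 1 (weathered basalt): t_1 = 10.7 × 0.15 / 0.3112 = 5.157 d
  layer 2 (karst limestone): t_2 = 7.12 × 0.05 / 0.3112 = 1.144 d
Total t = Σ t_i = 6.301 days.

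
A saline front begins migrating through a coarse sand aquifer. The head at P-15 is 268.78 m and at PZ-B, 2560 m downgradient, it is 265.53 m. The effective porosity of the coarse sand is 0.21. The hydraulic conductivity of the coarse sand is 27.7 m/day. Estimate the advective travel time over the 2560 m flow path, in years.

Hydraulic gradient i = (268.78 − 265.53) / 2560 = 3.25 / 2560 = 0.001270.
Darcy flux q = K · i = 27.70 × 0.001270 = 0.03517 m/day.
Seepage velocity v = q / n_e = 0.03517 / 0.21 = 0.1675 m/day.
Travel time t = L / v = 2560 / 0.1675 = 15287 days = 41.85 years.

41.9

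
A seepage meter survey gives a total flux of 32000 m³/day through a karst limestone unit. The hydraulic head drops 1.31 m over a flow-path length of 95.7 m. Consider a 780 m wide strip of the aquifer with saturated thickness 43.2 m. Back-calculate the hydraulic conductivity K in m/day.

Cross-sectional area A = 780 × 43.2 = 33696 m².
Hydraulic gradient i = Δh / L = 1.31 / 95.7 = 0.01369.
From Q = K·A·i, K = Q / (A·i) = 32000 / (33696 × 0.01369) = 69.38 m/day.

69.4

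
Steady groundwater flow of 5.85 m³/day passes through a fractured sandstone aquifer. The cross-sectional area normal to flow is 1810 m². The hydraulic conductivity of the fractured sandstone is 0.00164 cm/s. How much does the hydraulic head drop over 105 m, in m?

0.240

Convert K: 0.00164 cm/s × 864 = 1.417 m/day.
From Q = K·A·i, i = Q / (K·A) = 5.85 / (1.417 × 1810) = 0.002281.
Head loss Δh = i · L = 0.002281 × 105 = 0.2395 m.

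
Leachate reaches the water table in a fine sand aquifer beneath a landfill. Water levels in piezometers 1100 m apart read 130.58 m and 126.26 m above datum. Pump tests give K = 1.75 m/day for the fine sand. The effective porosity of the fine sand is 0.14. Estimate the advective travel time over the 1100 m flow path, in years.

Hydraulic gradient i = (130.58 − 126.26) / 1100 = 4.32 / 1100 = 0.003927.
Darcy flux q = K · i = 1.750 × 0.003927 = 0.006873 m/day.
Seepage velocity v = q / n_e = 0.006873 / 0.14 = 0.04909 m/day.
Travel time t = L / v = 1100 / 0.04909 = 22407 days = 61.35 years.

61.3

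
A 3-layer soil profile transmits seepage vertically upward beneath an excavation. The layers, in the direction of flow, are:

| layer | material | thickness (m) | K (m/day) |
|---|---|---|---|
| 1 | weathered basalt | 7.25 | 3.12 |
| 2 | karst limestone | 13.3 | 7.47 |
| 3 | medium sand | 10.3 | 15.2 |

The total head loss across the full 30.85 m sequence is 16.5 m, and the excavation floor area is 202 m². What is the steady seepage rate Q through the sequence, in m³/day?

Flow is perpendicular to layering, so the layers act in series and the equivalent K is the thickness-weighted harmonic mean.
Total thickness L = 7.25 + 13.3 + 10.3 = 30.85 m.
Σ(b_i/K_i) = 7.25/3.12 + 13.3/7.47 + 10.3/15.2 = 4.782 d.
K_eq = L / Σ(b_i/K_i) = 30.85 / 4.782 = 6.452 m/day.
Q = K_eq · A · (Δh/L) = 6.452 × 202 × (16.5/30.85) = 697.0 m³/day.

697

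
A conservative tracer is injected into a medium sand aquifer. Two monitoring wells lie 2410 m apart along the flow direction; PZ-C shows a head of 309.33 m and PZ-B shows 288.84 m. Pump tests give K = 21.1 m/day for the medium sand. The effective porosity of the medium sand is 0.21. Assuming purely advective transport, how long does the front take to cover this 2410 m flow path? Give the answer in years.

Hydraulic gradient i = (309.33 − 288.84) / 2410 = 20.49 / 2410 = 0.008502.
Darcy flux q = K · i = 21.10 × 0.008502 = 0.1794 m/day.
Seepage velocity v = q / n_e = 0.1794 / 0.21 = 0.8543 m/day.
Travel time t = L / v = 2410 / 0.8543 = 2821 days = 7.724 years.

7.72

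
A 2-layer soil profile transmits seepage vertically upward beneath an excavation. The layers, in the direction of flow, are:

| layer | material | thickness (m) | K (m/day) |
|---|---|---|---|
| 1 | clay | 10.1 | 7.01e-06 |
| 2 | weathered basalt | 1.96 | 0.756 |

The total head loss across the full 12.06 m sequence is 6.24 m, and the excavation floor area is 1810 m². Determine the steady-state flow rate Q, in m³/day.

Flow is perpendicular to layering, so the layers act in series and the equivalent K is the thickness-weighted harmonic mean.
Total thickness L = 10.1 + 1.96 = 12.06 m.
Σ(b_i/K_i) = 10.1/7.01e-06 + 1.96/0.756 = 1.441e+06 d.
K_eq = L / Σ(b_i/K_i) = 12.06 / 1.441e+06 = 8.370e-06 m/day.
Q = K_eq · A · (Δh/L) = 8.370e-06 × 1810 × (6.24/12.06) = 0.007839 m³/day.

0.00784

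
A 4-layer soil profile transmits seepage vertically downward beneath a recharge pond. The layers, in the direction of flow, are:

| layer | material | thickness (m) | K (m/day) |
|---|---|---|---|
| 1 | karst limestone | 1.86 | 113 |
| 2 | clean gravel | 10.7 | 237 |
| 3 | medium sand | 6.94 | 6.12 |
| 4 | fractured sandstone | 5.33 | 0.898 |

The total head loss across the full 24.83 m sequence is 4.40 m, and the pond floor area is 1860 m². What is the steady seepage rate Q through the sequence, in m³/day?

1150

Flow is perpendicular to layering, so the layers act in series and the equivalent K is the thickness-weighted harmonic mean.
Total thickness L = 1.86 + 10.7 + 6.94 + 5.33 = 24.83 m.
Σ(b_i/K_i) = 1.86/113 + 10.7/237 + 6.94/6.12 + 5.33/0.898 = 7.131 d.
K_eq = L / Σ(b_i/K_i) = 24.83 / 7.131 = 3.482 m/day.
Q = K_eq · A · (Δh/L) = 3.482 × 1860 × (4.40/24.83) = 1148 m³/day.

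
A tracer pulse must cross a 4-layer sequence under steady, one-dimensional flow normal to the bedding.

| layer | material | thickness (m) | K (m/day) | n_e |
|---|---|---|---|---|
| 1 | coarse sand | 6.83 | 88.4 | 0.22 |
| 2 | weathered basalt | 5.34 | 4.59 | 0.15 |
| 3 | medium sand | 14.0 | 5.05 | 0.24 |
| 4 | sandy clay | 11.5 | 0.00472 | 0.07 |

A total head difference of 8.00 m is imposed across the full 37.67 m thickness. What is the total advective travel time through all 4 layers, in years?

With flow normal to the layers, continuity requires the same specific discharge q through every layer.
Σ(b_i/K_i) = 6.83/88.4 + 5.34/4.59 + 14.0/5.05 + 11.5/0.00472 = 2440 d.
q = Δh / Σ(b_i/K_i) = 8.00 / 2440 = 0.003278 m/day.
In each layer the seepage velocity is v_i = q/n_i, so the layer transit time is t_i = b_i·n_i / q:
  layer 1 (coarse sand): t_1 = 6.83 × 0.22 / 0.003278 = 458.4 d
  layer 2 (weathered basalt): t_2 = 5.34 × 0.15 / 0.003278 = 244.4 d
  layer 3 (medium sand): t_3 = 14.0 × 0.24 / 0.003278 = 1025 d
  layer 4 (sandy clay): t_4 = 11.5 × 0.07 / 0.003278 = 245.6 d
Total t = Σ t_i = 1973 days = 5.403 years.

5.40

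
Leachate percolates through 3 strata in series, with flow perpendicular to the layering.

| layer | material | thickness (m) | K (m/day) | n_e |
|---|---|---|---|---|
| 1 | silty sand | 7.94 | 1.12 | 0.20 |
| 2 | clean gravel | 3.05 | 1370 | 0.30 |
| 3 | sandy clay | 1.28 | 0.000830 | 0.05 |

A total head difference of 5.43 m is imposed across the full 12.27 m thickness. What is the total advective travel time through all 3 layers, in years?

With flow normal to the layers, continuity requires the same specific discharge q through every layer.
Σ(b_i/K_i) = 7.94/1.12 + 3.05/1370 + 1.28/0.000830 = 1549 d.
q = Δh / Σ(b_i/K_i) = 5.43 / 1549 = 0.003505 m/day.
In each layer the seepage velocity is v_i = q/n_i, so the layer transit time is t_i = b_i·n_i / q:
  layer 1 (silty sand): t_1 = 7.94 × 0.20 / 0.003505 = 453.1 d
  layer 2 (clean gravel): t_2 = 3.05 × 0.30 / 0.003505 = 261.1 d
  layer 3 (sandy clay): t_3 = 1.28 × 0.05 / 0.003505 = 18.26 d
Total t = Σ t_i = 732.4 days = 2.005 years.

2.01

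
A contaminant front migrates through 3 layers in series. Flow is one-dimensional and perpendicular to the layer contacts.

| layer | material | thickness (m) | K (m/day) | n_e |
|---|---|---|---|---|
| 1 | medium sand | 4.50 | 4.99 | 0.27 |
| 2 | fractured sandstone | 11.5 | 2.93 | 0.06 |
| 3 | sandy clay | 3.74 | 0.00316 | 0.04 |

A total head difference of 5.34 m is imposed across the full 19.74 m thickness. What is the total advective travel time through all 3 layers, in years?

1.25

With flow normal to the layers, continuity requires the same specific discharge q through every layer.
Σ(b_i/K_i) = 4.50/4.99 + 11.5/2.93 + 3.74/0.00316 = 1188 d.
q = Δh / Σ(b_i/K_i) = 5.34 / 1188 = 0.004494 m/day.
In each layer the seepage velocity is v_i = q/n_i, so the layer transit time is t_i = b_i·n_i / q:
  layer 1 (medium sand): t_1 = 4.50 × 0.27 / 0.004494 = 270.4 d
  layer 2 (fractured sandstone): t_2 = 11.5 × 0.06 / 0.004494 = 153.6 d
  layer 3 (sandy clay): t_3 = 3.74 × 0.04 / 0.004494 = 33.29 d
Total t = Σ t_i = 457.2 days = 1.252 years.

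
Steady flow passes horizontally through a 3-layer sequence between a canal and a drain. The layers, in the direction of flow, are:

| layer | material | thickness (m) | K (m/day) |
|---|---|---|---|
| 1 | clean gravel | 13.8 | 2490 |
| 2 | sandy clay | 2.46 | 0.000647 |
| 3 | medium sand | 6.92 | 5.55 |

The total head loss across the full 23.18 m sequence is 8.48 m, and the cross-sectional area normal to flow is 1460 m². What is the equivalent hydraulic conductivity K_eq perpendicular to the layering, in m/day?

0.00609

Flow is perpendicular to layering, so the layers act in series and the equivalent K is the thickness-weighted harmonic mean.
Total thickness L = 13.8 + 2.46 + 6.92 = 23.18 m.
Σ(b_i/K_i) = 13.8/2490 + 2.46/0.000647 + 6.92/5.55 = 3803 d.
K_eq = L / Σ(b_i/K_i) = 23.18 / 3803 = 0.006095 m/day.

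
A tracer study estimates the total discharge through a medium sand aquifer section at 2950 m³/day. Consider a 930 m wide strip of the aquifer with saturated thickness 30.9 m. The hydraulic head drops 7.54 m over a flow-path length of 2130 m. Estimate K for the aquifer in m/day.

29.0

Cross-sectional area A = 930 × 30.9 = 28737 m².
Hydraulic gradient i = Δh / L = 7.54 / 2130 = 0.003540.
From Q = K·A·i, K = Q / (A·i) = 2950 / (28737 × 0.003540) = 29.00 m/day.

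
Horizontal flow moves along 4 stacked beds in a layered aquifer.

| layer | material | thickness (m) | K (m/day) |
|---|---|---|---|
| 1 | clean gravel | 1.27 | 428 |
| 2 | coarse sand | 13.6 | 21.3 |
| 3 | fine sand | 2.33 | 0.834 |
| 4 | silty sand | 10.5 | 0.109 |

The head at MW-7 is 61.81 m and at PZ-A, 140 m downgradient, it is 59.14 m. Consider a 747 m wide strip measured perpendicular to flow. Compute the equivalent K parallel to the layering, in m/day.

Flow is parallel to layering, so each bed carries its own Darcy discharge and the transmissivities add.
Σ(K_i·b_i) = 428×1.27 + 21.3×13.6 + 0.834×2.33 + 0.109×10.5 = 836.3 m²/day.
Total thickness b = 27.70 m, so K_eq = Σ(K_i·b_i)/b = 30.19 m/day.

30.2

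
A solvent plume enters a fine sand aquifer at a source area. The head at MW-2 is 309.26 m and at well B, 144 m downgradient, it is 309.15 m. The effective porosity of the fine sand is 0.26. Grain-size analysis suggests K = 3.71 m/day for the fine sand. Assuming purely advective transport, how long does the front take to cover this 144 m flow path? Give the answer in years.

Hydraulic gradient i = (309.26 − 309.15) / 144 = 0.11 / 144 = 0.0007639.
Darcy flux q = K · i = 3.710 × 0.0007639 = 0.002834 m/day.
Seepage velocity v = q / n_e = 0.002834 / 0.26 = 0.01090 m/day.
Travel time t = L / v = 144 / 0.01090 = 13211 days = 36.17 years.

36.2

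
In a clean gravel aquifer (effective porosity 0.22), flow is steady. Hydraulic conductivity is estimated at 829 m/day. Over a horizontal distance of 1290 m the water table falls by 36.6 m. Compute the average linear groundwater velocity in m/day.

107

Hydraulic gradient i = Δh / L = 36.6 / 1290 = 0.02837.
Darcy flux q = K · i = 829.0 × 0.02837 = 23.52 m/day.
Seepage velocity v = q / n_e = 23.52 / 0.22 = 106.9 m/day.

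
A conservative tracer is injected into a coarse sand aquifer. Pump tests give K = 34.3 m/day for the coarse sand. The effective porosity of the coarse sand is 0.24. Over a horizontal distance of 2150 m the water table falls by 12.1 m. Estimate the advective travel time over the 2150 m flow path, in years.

Hydraulic gradient i = Δh / L = 12.1 / 2150 = 0.005628.
Darcy flux q = K · i = 34.30 × 0.005628 = 0.1930 m/day.
Seepage velocity v = q / n_e = 0.1930 / 0.24 = 0.8043 m/day.
Travel time t = L / v = 2150 / 0.8043 = 2673 days = 7.318 years.

7.32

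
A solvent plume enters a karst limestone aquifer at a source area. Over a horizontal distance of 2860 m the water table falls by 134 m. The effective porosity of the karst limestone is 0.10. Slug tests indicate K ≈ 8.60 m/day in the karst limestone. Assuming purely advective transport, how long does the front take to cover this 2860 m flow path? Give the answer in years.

Hydraulic gradient i = Δh / L = 134 / 2860 = 0.04685.
Darcy flux q = K · i = 8.600 × 0.04685 = 0.4029 m/day.
Seepage velocity v = q / n_e = 0.4029 / 0.10 = 4.029 m/day.
Travel time t = L / v = 2860 / 4.029 = 709.8 days = 1.943 years.

1.94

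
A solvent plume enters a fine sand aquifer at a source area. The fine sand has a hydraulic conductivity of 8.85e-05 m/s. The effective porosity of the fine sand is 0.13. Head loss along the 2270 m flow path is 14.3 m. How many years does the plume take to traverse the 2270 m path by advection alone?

Convert K: 8.85e-05 m/s × 86400 = 7.646 m/day.
Hydraulic gradient i = Δh / L = 14.3 / 2270 = 0.006300.
Darcy flux q = K · i = 7.646 × 0.006300 = 0.04817 m/day.
Seepage velocity v = q / n_e = 0.04817 / 0.13 = 0.3705 m/day.
Travel time t = L / v = 2270 / 0.3705 = 6126 days = 16.77 years.

16.8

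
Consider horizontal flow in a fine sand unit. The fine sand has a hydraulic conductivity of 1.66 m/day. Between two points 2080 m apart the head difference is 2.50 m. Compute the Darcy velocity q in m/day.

Hydraulic gradient i = Δh / L = 2.50 / 2080 = 0.001202.
Specific discharge q = K · i = 1.660 × 0.001202 = 0.001995 m/day.

0.00200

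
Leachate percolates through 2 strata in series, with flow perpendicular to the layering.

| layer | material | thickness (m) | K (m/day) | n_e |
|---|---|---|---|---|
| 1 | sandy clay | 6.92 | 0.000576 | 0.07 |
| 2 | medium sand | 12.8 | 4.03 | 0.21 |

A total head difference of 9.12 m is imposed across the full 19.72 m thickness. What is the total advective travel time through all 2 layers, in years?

11.4

With flow normal to the layers, continuity requires the same specific discharge q through every layer.
Σ(b_i/K_i) = 6.92/0.000576 + 12.8/4.03 = 12017 d.
q = Δh / Σ(b_i/K_i) = 9.12 / 12017 = 0.0007589 m/day.
In each layer the seepage velocity is v_i = q/n_i, so the layer transit time is t_i = b_i·n_i / q:
  layer 1 (sandy clay): t_1 = 6.92 × 0.07 / 0.0007589 = 638.3 d
  layer 2 (medium sand): t_2 = 12.8 × 0.21 / 0.0007589 = 3542 d
Total t = Σ t_i = 4180 days = 11.44 years.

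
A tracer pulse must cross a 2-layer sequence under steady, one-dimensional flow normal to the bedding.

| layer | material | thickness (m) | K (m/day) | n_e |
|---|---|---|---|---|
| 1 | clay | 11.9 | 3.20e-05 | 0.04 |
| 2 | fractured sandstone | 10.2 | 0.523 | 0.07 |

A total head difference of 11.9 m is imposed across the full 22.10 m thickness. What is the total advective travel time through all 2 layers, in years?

With flow normal to the layers, continuity requires the same specific discharge q through every layer.
Σ(b_i/K_i) = 11.9/3.20e-05 + 10.2/0.523 = 3.719e+05 d.
q = Δh / Σ(b_i/K_i) = 11.9 / 3.719e+05 = 3.200e-05 m/day.
In each layer the seepage velocity is v_i = q/n_i, so the layer transit time is t_i = b_i·n_i / q:
  layer 1 (clay): t_1 = 11.9 × 0.04 / 3.200e-05 = 14876 d
  layer 2 (fractured sandstone): t_2 = 10.2 × 0.07 / 3.200e-05 = 22314 d
Total t = Σ t_i = 37189 days = 101.8 years.

102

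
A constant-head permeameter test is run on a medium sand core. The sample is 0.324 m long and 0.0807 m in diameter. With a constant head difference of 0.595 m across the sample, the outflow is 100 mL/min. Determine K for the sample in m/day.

Cross-sectional area A = π·(d/2)² = π × (0.0807/2)² = 0.005115 m².
Convert discharge: 100 mL/min = 1.667e-06 m³/s.
Darcy's law rearranged: K = Q·L / (A·Δh) = 1.667e-06 × 0.324 / (0.005115 × 0.595) = 0.0001774 m/s = 15.33 m/day.

15.3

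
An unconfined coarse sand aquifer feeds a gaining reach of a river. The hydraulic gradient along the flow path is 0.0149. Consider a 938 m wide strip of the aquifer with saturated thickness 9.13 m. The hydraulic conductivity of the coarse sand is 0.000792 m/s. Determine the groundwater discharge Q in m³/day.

Convert K: 0.000792 m/s × 86400 = 68.43 m/day.
Cross-sectional area A = 938 × 9.13 = 8564 m².
Hydraulic gradient i = 0.0149.
Darcy's law: Q = K · A · i = 68.43 × 8564 × 0.01490 = 8732 m³/day.

8730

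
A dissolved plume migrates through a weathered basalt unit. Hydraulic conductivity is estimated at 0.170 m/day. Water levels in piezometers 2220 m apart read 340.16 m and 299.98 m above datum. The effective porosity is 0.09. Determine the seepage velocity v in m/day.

Hydraulic gradient i = (340.16 − 299.98) / 2220 = 40.18 / 2220 = 0.01810.
Darcy flux q = K · i = 0.1700 × 0.01810 = 0.003077 m/day.
Seepage velocity v = q / n_e = 0.003077 / 0.09 = 0.03419 m/day.

0.0342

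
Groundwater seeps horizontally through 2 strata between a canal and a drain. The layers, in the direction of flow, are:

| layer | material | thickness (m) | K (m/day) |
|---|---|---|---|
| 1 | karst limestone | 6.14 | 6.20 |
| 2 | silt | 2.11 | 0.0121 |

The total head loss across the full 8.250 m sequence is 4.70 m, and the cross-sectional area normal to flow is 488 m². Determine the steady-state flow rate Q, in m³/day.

Flow is perpendicular to layering, so the layers act in series and the equivalent K is the thickness-weighted harmonic mean.
Total thickness L = 6.14 + 2.11 = 8.250 m.
Σ(b_i/K_i) = 6.14/6.20 + 2.11/0.0121 = 175.4 d.
K_eq = L / Σ(b_i/K_i) = 8.250 / 175.4 = 0.04704 m/day.
Q = K_eq · A · (Δh/L) = 0.04704 × 488 × (4.70/8.250) = 13.08 m³/day.

13.1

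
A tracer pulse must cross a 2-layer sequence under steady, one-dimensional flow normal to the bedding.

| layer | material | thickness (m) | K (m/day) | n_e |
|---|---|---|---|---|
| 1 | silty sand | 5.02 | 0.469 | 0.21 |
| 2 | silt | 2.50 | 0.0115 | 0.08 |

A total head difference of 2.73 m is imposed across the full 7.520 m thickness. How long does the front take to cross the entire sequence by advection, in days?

105

With flow normal to the layers, continuity requires the same specific discharge q through every layer.
Σ(b_i/K_i) = 5.02/0.469 + 2.50/0.0115 = 228.1 d.
q = Δh / Σ(b_i/K_i) = 2.73 / 228.1 = 0.01197 m/day.
In each layer the seepage velocity is v_i = q/n_i, so the layer transit time is t_i = b_i·n_i / q:
  layer 1 (silty sand): t_1 = 5.02 × 0.21 / 0.01197 = 88.08 d
  layer 2 (silt): t_2 = 2.50 × 0.08 / 0.01197 = 16.71 d
Total t = Σ t_i = 104.8 days.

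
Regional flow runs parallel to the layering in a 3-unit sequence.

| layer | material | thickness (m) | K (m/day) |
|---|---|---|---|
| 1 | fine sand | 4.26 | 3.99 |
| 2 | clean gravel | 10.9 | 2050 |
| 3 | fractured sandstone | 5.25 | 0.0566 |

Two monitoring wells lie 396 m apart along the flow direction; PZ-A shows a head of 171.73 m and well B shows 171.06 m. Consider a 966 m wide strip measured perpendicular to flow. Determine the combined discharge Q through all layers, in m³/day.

36500

Flow is parallel to layering, so each bed carries its own Darcy discharge and the transmissivities add.
Σ(K_i·b_i) = 3.99×4.26 + 2050×10.9 + 0.0566×5.25 = 22362 m²/day.
Hydraulic gradient i = (171.73 − 171.06) / 396 = 0.67 / 396 = 0.001692.
Q = Σ(K_i·b_i) · W · i = 22362 × 966 × 0.001692 = 36549 m³/day.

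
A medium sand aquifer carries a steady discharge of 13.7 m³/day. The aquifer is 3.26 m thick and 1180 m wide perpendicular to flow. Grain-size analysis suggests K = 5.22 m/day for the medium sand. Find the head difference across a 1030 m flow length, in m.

0.703

Cross-sectional area A = 1180 × 3.26 = 3847 m².
From Q = K·A·i, i = Q / (K·A) = 13.7 / (5.220 × 3847) = 0.0006823.
Head loss Δh = i · L = 0.0006823 × 1030 = 0.7027 m.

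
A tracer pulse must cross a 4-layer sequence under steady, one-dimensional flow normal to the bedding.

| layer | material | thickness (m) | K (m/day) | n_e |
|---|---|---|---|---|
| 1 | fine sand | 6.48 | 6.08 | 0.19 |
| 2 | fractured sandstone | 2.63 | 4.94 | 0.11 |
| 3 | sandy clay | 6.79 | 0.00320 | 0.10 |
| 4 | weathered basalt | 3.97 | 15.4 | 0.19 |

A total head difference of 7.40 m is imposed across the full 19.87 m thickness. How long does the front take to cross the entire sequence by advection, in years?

2.32

With flow normal to the layers, continuity requires the same specific discharge q through every layer.
Σ(b_i/K_i) = 6.48/6.08 + 2.63/4.94 + 6.79/0.00320 + 3.97/15.4 = 2124 d.
q = Δh / Σ(b_i/K_i) = 7.40 / 2124 = 0.003484 m/day.
In each layer the seepage velocity is v_i = q/n_i, so the layer transit time is t_i = b_i·n_i / q:
  layer 1 (fine sand): t_1 = 6.48 × 0.19 / 0.003484 = 353.3 d
  layer 2 (fractured sandstone): t_2 = 2.63 × 0.11 / 0.003484 = 83.03 d
  layer 3 (sandy clay): t_3 = 6.79 × 0.10 / 0.003484 = 194.9 d
  layer 4 (weathered basalt): t_4 = 3.97 × 0.19 / 0.003484 = 216.5 d
Total t = Σ t_i = 847.7 days = 2.321 years.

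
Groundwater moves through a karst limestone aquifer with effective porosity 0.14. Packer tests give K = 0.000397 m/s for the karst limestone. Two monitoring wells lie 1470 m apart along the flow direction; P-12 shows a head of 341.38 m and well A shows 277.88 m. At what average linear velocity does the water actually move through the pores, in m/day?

10.6

Convert K: 0.000397 m/s × 86400 = 34.30 m/day.
Hydraulic gradient i = (341.38 − 277.88) / 1470 = 63.5 / 1470 = 0.04320.
Darcy flux q = K · i = 34.30 × 0.04320 = 1.482 m/day.
Seepage velocity v = q / n_e = 1.482 / 0.14 = 10.58 m/day.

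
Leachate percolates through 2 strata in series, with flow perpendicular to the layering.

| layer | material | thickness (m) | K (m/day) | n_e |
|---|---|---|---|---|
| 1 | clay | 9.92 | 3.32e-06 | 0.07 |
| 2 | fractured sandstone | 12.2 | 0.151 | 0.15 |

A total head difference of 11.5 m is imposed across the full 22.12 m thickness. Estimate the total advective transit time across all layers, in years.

With flow normal to the layers, continuity requires the same specific discharge q through every layer.
Σ(b_i/K_i) = 9.92/3.32e-06 + 12.2/0.151 = 2.988e+06 d.
q = Δh / Σ(b_i/K_i) = 11.5 / 2.988e+06 = 3.849e-06 m/day.
In each layer the seepage velocity is v_i = q/n_i, so the layer transit time is t_i = b_i·n_i / q:
  layer 1 (clay): t_1 = 9.92 × 0.07 / 3.849e-06 = 1.804e+05 d
  layer 2 (fractured sandstone): t_2 = 12.2 × 0.15 / 3.849e-06 = 4.755e+05 d
Total t = Σ t_i = 6.559e+05 days = 1796 years.

1800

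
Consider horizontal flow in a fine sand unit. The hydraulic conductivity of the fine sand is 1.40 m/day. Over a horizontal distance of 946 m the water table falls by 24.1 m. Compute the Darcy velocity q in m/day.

0.0357

Hydraulic gradient i = Δh / L = 24.1 / 946 = 0.02548.
Specific discharge q = K · i = 1.400 × 0.02548 = 0.03567 m/day.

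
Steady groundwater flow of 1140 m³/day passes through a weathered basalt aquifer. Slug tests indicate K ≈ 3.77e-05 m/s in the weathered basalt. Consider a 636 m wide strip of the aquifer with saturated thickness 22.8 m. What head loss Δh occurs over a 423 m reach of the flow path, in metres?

10.2

Convert K: 3.77e-05 m/s × 86400 = 3.257 m/day.
Cross-sectional area A = 636 × 22.8 = 14501 m².
From Q = K·A·i, i = Q / (K·A) = 1140 / (3.257 × 14501) = 0.02414.
Head loss Δh = i · L = 0.02414 × 423 = 10.21 m.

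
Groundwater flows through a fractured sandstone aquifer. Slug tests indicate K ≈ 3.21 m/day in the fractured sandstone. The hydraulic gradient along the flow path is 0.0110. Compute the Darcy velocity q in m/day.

Hydraulic gradient i = 0.0110.
Specific discharge q = K · i = 3.210 × 0.01100 = 0.03531 m/day.

0.0353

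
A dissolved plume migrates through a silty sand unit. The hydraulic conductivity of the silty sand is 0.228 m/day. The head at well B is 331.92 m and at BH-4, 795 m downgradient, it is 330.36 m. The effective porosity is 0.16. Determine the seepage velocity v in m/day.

0.00280

Hydraulic gradient i = (331.92 − 330.36) / 795 = 1.56 / 795 = 0.001962.
Darcy flux q = K · i = 0.2280 × 0.001962 = 0.0004474 m/day.
Seepage velocity v = q / n_e = 0.0004474 / 0.16 = 0.002796 m/day.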